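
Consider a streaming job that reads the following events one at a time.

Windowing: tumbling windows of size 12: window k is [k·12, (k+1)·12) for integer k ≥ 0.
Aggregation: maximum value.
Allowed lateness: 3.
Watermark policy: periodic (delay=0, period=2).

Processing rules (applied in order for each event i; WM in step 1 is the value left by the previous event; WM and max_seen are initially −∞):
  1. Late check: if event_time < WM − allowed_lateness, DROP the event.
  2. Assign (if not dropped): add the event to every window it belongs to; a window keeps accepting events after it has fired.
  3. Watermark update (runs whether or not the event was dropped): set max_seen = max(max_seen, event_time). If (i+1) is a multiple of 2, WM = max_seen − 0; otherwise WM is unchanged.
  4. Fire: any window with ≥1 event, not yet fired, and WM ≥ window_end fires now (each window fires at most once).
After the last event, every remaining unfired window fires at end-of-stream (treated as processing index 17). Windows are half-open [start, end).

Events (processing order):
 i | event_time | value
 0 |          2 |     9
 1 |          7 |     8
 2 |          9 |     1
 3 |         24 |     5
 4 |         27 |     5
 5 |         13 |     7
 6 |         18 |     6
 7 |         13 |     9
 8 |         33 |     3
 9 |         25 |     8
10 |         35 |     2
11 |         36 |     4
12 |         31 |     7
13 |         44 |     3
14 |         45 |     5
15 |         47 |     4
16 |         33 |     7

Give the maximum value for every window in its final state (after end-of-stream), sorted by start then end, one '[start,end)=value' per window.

i=0 t=2 v=9: → [0,12); WM=−∞
i=1 t=7 v=8: → [0,12); WM=7
i=2 t=9 v=1: → [0,12); WM=7
i=3 t=24 v=5: → [24,36); WM=24; [0,12) fires=9
i=4 t=27 v=5: → [24,36); WM=24
i=5 t=13 v=7: DROP (t<24-3); WM=27
i=6 t=18 v=6: DROP (t<27-3); WM=27
i=7 t=13 v=9: DROP (t<27-3); WM=27
i=8 t=33 v=3: → [24,36); WM=27
i=9 t=25 v=8: → [24,36); WM=33
i=10 t=35 v=2: → [24,36); WM=33
i=11 t=36 v=4: → [36,48); WM=36; [24,36) fires=8
i=12 t=31 v=7: DROP (t<36-3); WM=36
i=13 t=44 v=3: → [36,48); WM=44
i=14 t=45 v=5: → [36,48); WM=44
i=15 t=47 v=4: → [36,48); WM=47
i=16 t=33 v=7: DROP (t<47-3); WM=47

[0,12)=9 [24,36)=8 [36,48)=5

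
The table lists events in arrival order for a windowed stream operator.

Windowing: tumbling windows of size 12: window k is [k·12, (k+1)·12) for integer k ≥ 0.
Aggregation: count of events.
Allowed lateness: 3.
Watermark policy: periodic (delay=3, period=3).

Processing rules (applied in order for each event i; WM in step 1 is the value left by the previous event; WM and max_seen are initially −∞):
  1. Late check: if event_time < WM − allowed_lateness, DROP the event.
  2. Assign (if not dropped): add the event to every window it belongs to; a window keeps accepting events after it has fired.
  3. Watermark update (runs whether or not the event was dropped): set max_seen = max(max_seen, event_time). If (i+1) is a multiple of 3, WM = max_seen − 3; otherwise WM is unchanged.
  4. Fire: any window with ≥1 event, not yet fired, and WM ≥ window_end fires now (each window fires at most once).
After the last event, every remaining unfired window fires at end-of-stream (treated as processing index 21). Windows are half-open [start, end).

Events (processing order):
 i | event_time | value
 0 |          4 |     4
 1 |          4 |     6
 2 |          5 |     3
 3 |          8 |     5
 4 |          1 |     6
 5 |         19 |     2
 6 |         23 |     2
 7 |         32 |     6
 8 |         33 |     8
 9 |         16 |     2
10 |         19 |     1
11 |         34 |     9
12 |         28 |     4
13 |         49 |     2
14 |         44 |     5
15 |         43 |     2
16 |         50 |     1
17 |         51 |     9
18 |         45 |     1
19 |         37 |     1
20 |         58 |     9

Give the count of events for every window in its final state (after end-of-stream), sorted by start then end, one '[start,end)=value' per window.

i=0 t=4 v=4: → [0,12); WM=−∞
i=1 t=4 v=6: → [0,12); WM=−∞
i=2 t=5 v=3: → [0,12); WM=2
i=3 t=8 v=5: → [0,12); WM=2
i=4 t=1 v=6: → [0,12); WM=2
i=5 t=19 v=2: → [12,24); WM=16; [0,12) fires=5
i=6 t=23 v=2: → [12,24); WM=16
i=7 t=32 v=6: → [24,36); WM=16
i=8 t=33 v=8: → [24,36); WM=30; [12,24) fires=2
i=9 t=16 v=2: DROP (t<30-3); WM=30
i=10 t=19 v=1: DROP (t<30-3); WM=30
i=11 t=34 v=9: → [24,36); WM=31
i=12 t=28 v=4: → [24,36); WM=31
i=13 t=49 v=2: → [48,60); WM=31
i=14 t=44 v=5: → [36,48); WM=46; [24,36) fires=4
i=15 t=43 v=2: → [36,48); WM=46
i=16 t=50 v=1: → [48,60); WM=46
i=17 t=51 v=9: → [48,60); WM=48; [36,48) fires=2
i=18 t=45 v=1: → [36,48); WM=48
i=19 t=37 v=1: DROP (t<48-3); WM=48
i=20 t=58 v=9: → [48,60); WM=55

[0,12)=5 [12,24)=2 [24,36)=4 [36,48)=3 [48,60)=4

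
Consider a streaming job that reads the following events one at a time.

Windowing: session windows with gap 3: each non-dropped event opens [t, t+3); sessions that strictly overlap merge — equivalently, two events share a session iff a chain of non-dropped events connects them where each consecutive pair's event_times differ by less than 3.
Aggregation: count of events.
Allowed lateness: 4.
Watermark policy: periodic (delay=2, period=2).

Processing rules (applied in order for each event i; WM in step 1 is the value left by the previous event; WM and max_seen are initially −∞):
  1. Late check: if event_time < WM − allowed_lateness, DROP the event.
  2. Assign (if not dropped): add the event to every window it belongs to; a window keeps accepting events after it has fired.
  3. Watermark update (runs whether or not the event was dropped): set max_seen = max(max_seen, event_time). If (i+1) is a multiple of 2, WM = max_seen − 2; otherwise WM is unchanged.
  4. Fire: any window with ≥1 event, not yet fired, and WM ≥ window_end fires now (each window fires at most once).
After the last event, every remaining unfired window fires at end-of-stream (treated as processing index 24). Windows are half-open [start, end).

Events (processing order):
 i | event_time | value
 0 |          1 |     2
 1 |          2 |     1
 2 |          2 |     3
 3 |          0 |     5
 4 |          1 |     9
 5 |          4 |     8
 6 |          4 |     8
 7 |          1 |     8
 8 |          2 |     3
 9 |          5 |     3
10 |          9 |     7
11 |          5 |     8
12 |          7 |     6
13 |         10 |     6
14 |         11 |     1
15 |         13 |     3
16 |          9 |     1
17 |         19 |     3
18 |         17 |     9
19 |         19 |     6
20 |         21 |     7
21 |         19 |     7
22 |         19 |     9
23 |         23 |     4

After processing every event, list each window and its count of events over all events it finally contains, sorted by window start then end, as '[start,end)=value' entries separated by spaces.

i=0 t=1 v=2: → [1,4); WM=−∞
i=1 t=2 v=1: → [1,5); WM=0
i=2 t=2 v=3: → [1,5); WM=0
i=3 t=0 v=5: → [0,5); WM=0
i=4 t=1 v=9: → [0,5); WM=0
i=5 t=4 v=8: → [0,7); WM=2
i=6 t=4 v=8: → [0,7); WM=2
i=7 t=1 v=8: → [0,7); WM=2
i=8 t=2 v=3: → [0,7); WM=2
i=9 t=5 v=3: → [0,8); WM=3
i=10 t=9 v=7: → [9,12); WM=3
i=11 t=5 v=8: → [0,8); WM=7
i=12 t=7 v=6: → [0,12); WM=7
i=13 t=10 v=6: → [0,13); WM=8
i=14 t=11 v=1: → [0,14); WM=8
i=15 t=13 v=3: → [0,16); WM=11
i=16 t=9 v=1: → [0,16); WM=11
i=17 t=19 v=3: → [19,22); WM=17
i=18 t=17 v=9: → [17,22); WM=17
i=19 t=19 v=6: → [17,22); WM=17
i=20 t=21 v=7: → [17,24); WM=17
i=21 t=19 v=7: → [17,24); WM=19
i=22 t=19 v=9: → [17,24); WM=19
i=23 t=23 v=4: → [17,26); WM=21

[0,16)=17 [17,26)=7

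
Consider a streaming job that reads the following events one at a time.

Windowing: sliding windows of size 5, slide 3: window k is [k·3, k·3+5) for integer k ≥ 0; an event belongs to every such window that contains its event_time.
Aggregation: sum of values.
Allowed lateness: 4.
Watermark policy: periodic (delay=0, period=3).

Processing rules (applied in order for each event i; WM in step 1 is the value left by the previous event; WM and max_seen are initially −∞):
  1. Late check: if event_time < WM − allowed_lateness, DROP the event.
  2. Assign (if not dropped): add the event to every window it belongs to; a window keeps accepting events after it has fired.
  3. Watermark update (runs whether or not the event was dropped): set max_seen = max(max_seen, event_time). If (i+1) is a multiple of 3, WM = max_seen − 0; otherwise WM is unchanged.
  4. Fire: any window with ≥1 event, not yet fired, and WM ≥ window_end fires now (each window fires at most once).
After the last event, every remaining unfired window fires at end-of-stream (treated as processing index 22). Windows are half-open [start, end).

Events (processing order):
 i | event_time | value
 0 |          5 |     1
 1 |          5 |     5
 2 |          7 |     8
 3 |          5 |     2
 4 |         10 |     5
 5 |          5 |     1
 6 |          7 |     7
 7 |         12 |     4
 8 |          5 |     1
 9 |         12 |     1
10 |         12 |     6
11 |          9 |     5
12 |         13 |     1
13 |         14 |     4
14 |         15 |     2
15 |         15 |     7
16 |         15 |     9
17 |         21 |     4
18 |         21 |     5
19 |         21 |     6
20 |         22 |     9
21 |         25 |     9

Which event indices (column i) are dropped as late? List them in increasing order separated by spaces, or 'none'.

i=0 t=5 v=1: → [3,8); WM=−∞
i=1 t=5 v=5: → [3,8); WM=−∞
i=2 t=7 v=8: → [6,11),[3,8); WM=7
i=3 t=5 v=2: → [3,8); WM=7
i=4 t=10 v=5: → [9,14),[6,11); WM=7
i=5 t=5 v=1: → [3,8); WM=10; [3,8) fires=17
i=6 t=7 v=7: → [6,11),[3,8); WM=10
i=7 t=12 v=4: → [12,17),[9,14); WM=10
i=8 t=5 v=1: DROP (t<10-4); WM=12; [6,11) fires=20
i=9 t=12 v=1: → [12,17),[9,14); WM=12
i=10 t=12 v=6: → [12,17),[9,14); WM=12
i=11 t=9 v=5: → [9,14),[6,11); WM=12
i=12 t=13 v=1: → [12,17),[9,14); WM=12
i=13 t=14 v=4: → [12,17); WM=12
i=14 t=15 v=2: → [15,20),[12,17); WM=15; [9,14) fires=22
i=15 t=15 v=7: → [15,20),[12,17); WM=15
i=16 t=15 v=9: → [15,20),[12,17); WM=15
i=17 t=21 v=4: → [21,26),[18,23); WM=21; [12,17) fires=34 [15,20) fires=18
i=18 t=21 v=5: → [21,26),[18,23); WM=21
i=19 t=21 v=6: → [21,26),[18,23); WM=21
i=20 t=22 v=9: → [21,26),[18,23); WM=22
i=21 t=25 v=9: → [24,29),[21,26); WM=22

8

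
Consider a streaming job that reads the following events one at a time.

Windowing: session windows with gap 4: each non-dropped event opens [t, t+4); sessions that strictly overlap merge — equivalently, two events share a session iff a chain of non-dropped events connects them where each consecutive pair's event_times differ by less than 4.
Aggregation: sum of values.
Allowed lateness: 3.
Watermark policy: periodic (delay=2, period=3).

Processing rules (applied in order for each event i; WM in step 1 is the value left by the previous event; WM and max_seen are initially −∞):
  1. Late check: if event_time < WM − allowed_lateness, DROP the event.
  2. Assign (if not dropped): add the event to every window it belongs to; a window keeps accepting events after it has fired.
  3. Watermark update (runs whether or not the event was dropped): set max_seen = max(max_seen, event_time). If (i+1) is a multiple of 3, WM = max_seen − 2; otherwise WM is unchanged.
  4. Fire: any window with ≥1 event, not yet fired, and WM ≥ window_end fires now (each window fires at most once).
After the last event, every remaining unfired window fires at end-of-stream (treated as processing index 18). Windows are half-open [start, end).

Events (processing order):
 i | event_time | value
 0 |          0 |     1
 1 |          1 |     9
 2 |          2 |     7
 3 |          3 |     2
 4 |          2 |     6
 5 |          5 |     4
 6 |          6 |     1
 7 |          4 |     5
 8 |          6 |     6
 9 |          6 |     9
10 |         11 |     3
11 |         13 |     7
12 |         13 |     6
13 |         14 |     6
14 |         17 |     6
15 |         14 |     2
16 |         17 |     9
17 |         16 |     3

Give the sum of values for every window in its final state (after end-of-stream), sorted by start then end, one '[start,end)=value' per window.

[0,10)=50 [11,21)=42

i=0 t=0 v=1: → [0,4); WM=−∞
i=1 t=1 v=9: → [0,5); WM=−∞
i=2 t=2 v=7: → [0,6); WM=0
i=3 t=3 v=2: → [0,7); WM=0
i=4 t=2 v=6: → [0,7); WM=0
i=5 t=5 v=4: → [0,9); WM=3
i=6 t=6 v=1: → [0,10); WM=3
i=7 t=4 v=5: → [0,10); WM=3
i=8 t=6 v=6: → [0,10); WM=4
i=9 t=6 v=9: → [0,10); WM=4
i=10 t=11 v=3: → [11,15); WM=4
i=11 t=13 v=7: → [11,17); WM=11
i=12 t=13 v=6: → [11,17); WM=11
i=13 t=14 v=6: → [11,18); WM=11
i=14 t=17 v=6: → [11,21); WM=15
i=15 t=14 v=2: → [11,21); WM=15
i=16 t=17 v=9: → [11,21); WM=15
i=17 t=16 v=3: → [11,21); WM=15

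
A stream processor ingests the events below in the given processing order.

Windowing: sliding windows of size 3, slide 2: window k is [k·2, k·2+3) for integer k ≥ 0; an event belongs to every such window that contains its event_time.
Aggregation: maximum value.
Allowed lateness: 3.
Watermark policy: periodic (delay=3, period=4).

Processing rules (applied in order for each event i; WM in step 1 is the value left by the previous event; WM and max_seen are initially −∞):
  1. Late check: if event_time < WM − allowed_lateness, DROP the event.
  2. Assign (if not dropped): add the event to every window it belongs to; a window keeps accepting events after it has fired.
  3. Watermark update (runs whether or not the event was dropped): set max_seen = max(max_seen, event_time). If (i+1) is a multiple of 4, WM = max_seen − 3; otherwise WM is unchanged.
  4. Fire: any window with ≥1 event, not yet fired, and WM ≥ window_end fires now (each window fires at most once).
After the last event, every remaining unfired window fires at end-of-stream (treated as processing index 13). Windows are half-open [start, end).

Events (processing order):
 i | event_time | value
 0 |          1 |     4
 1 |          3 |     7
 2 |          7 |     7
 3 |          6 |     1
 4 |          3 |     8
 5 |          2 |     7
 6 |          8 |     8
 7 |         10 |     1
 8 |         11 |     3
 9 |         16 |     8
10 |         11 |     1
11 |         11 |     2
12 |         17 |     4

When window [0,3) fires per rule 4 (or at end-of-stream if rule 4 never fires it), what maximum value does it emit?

4

i=0 t=1 v=4: → [0,3); WM=−∞
i=1 t=3 v=7: → [2,5); WM=−∞
i=2 t=7 v=7: → [6,9); WM=−∞
i=3 t=6 v=1: → [6,9),[4,7); WM=4; [0,3) fires=4
i=4 t=3 v=8: → [2,5); WM=4
i=5 t=2 v=7: → [2,5),[0,3); WM=4
i=6 t=8 v=8: → [8,11),[6,9); WM=4
i=7 t=10 v=1: → [10,13),[8,11); WM=7; [2,5) fires=8 [4,7) fires=1
i=8 t=11 v=3: → [10,13); WM=7
i=9 t=16 v=8: → [16,19),[14,17); WM=7
i=10 t=11 v=1: → [10,13); WM=7
i=11 t=11 v=2: → [10,13); WM=13; [6,9) fires=8 [8,11) fires=8 [10,13) fires=3
i=12 t=17 v=4: → [16,19); WM=13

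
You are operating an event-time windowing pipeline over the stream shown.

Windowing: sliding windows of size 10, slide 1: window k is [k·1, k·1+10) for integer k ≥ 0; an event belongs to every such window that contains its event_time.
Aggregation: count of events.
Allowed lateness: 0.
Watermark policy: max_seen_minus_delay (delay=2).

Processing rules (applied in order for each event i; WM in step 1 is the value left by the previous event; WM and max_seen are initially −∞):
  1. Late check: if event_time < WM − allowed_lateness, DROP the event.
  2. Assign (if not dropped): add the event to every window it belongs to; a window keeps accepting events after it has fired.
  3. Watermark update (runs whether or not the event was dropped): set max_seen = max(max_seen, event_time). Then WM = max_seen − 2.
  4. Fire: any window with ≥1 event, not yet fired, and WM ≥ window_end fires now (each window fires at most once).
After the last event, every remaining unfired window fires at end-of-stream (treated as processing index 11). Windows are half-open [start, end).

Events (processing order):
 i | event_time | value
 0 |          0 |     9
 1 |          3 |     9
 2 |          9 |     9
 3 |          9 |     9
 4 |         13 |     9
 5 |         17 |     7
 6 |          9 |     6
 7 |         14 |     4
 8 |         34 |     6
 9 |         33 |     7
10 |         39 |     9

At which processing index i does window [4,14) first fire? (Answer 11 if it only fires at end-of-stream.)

5

i=0 t=0 v=9: → [0,10); WM=-2
i=1 t=3 v=9: → [3,13),[2,12),[1,11),[0,10); WM=1
i=2 t=9 v=9: → [9,19),[8,18),[7,17),[6,16),[5,15),[4,14),[3,13),[2,12),[1,11),[0,10); WM=7
i=3 t=9 v=9: → [9,19),[8,18),[7,17),[6,16),[5,15),[4,14),[3,13),[2,12),[1,11),[0,10); WM=7
i=4 t=13 v=9: → [13,23),[12,22),[11,21),[10,20),[9,19),[8,18),[7,17),[6,16),[5,15),[4,14); WM=11; [0,10) fires=4 [1,11) fires=3
i=5 t=17 v=7: → [17,27),[16,26),[15,25),[14,24),[13,23),[12,22),[11,21),[10,20),[9,19),[8,18); WM=15; [2,12) fires=3 [3,13) fires=3 [4,14) fires=3 [5,15) fires=3
i=6 t=9 v=6: DROP (t<15-0); WM=15
i=7 t=14 v=4: DROP (t<15-0); WM=15
i=8 t=34 v=6: → [34,44),[33,43),[32,42),[31,41),[30,40),[29,39),[28,38),[27,37),[26,36),[25,35); WM=32; [6,16) fires=3 [7,17) fires=3 [8,18) fires=4 [9,19) fires=4 [10,20) fires=2 [11,21) fires=2 [12,22) fires=2 [13,23) fires=2 [14,24) fires=1 [15,25) fires=1 [16,26) fires=1 [17,27) fires=1
i=9 t=33 v=7: → [33,43),[32,42),[31,41),[30,40),[29,39),[28,38),[27,37),[26,36),[25,35),[24,34); WM=32
i=10 t=39 v=9: → [39,49),[38,48),[37,47),[36,46),[35,45),[34,44),[33,43),[32,42),[31,41),[30,40); WM=37; [24,34) fires=1 [25,35) fires=2 [26,36) fires=2 [27,37) fires=2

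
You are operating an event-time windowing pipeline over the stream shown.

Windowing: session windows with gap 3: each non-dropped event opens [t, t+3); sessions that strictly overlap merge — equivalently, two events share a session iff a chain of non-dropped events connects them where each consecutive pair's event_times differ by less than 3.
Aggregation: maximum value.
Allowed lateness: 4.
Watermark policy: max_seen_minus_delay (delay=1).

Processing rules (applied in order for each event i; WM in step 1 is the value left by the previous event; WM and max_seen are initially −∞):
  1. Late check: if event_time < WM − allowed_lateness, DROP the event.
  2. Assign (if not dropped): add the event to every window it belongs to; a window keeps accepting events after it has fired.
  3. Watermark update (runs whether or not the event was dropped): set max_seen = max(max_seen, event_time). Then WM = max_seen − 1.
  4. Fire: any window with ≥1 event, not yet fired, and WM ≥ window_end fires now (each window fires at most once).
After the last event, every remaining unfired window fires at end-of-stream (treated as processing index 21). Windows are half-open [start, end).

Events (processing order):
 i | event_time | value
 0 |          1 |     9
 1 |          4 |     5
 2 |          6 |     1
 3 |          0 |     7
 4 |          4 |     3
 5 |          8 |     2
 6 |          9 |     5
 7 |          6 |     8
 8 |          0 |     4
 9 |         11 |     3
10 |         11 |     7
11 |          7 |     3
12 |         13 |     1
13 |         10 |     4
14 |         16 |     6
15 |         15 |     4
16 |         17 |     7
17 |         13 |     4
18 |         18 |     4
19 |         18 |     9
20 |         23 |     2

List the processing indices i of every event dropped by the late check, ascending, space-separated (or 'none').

i=0 t=1 v=9: → [1,4); WM=0
i=1 t=4 v=5: → [4,7); WM=3
i=2 t=6 v=1: → [4,9); WM=5
i=3 t=0 v=7: DROP (t<5-4); WM=5
i=4 t=4 v=3: → [4,9); WM=5
i=5 t=8 v=2: → [4,11); WM=7
i=6 t=9 v=5: → [4,12); WM=8
i=7 t=6 v=8: → [4,12); WM=8
i=8 t=0 v=4: DROP (t<8-4); WM=8
i=9 t=11 v=3: → [4,14); WM=10
i=10 t=11 v=7: → [4,14); WM=10
i=11 t=7 v=3: → [4,14); WM=10
i=12 t=13 v=1: → [4,16); WM=12
i=13 t=10 v=4: → [4,16); WM=12
i=14 t=16 v=6: → [16,19); WM=15
i=15 t=15 v=4: → [4,19); WM=15
i=16 t=17 v=7: → [4,20); WM=16
i=17 t=13 v=4: → [4,20); WM=16
i=18 t=18 v=4: → [4,21); WM=17
i=19 t=18 v=9: → [4,21); WM=17
i=20 t=23 v=2: → [23,26); WM=22

3 8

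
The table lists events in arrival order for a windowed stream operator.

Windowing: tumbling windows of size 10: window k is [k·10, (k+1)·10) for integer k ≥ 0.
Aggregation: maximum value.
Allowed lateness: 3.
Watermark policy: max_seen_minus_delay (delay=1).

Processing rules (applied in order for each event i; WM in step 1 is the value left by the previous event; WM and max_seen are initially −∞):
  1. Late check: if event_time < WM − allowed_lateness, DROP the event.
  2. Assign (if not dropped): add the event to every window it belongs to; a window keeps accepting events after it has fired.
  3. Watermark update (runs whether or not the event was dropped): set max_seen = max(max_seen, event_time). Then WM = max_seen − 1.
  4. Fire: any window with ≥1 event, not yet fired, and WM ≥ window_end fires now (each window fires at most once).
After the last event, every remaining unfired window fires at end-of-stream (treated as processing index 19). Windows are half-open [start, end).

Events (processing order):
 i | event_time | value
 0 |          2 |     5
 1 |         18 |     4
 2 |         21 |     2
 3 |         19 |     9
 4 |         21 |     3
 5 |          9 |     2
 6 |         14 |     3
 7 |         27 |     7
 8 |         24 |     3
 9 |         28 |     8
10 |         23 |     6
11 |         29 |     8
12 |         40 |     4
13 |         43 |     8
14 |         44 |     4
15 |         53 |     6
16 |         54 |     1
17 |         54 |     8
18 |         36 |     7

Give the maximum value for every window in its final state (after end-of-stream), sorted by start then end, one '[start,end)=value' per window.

i=0 t=2 v=5: → [0,10); WM=1
i=1 t=18 v=4: → [10,20); WM=17; [0,10) fires=5
i=2 t=21 v=2: → [20,30); WM=20; [10,20) fires=4
i=3 t=19 v=9: → [10,20); WM=20
i=4 t=21 v=3: → [20,30); WM=20
i=5 t=9 v=2: DROP (t<20-3); WM=20
i=6 t=14 v=3: DROP (t<20-3); WM=20
i=7 t=27 v=7: → [20,30); WM=26
i=8 t=24 v=3: → [20,30); WM=26
i=9 t=28 v=8: → [20,30); WM=27
i=10 t=23 v=6: DROP (t<27-3); WM=27
i=11 t=29 v=8: → [20,30); WM=28
i=12 t=40 v=4: → [40,50); WM=39; [20,30) fires=8
i=13 t=43 v=8: → [40,50); WM=42
i=14 t=44 v=4: → [40,50); WM=43
i=15 t=53 v=6: → [50,60); WM=52; [40,50) fires=8
i=16 t=54 v=1: → [50,60); WM=53
i=17 t=54 v=8: → [50,60); WM=53
i=18 t=36 v=7: DROP (t<53-3); WM=53

[0,10)=5 [10,20)=9 [20,30)=8 [40,50)=8 [50,60)=8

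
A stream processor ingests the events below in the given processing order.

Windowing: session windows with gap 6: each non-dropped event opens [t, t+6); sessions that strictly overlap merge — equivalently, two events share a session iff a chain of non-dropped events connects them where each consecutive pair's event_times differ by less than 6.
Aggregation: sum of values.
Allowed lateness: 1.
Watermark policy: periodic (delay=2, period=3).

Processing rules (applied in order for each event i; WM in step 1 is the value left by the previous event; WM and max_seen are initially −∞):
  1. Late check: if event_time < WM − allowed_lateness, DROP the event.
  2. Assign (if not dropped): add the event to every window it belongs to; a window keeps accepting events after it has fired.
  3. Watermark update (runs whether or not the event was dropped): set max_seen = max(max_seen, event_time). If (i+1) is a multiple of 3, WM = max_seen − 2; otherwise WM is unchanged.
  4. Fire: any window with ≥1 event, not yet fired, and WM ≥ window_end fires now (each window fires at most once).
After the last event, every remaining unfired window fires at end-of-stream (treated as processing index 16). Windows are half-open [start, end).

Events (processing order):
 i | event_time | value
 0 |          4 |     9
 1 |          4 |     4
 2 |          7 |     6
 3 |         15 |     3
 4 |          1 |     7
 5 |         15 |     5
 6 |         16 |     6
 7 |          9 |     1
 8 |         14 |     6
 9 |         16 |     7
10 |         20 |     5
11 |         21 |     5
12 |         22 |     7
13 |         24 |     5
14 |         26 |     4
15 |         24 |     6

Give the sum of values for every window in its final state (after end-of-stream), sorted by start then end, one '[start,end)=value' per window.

i=0 t=4 v=9: → [4,10); WM=−∞
i=1 t=4 v=4: → [4,10); WM=−∞
i=2 t=7 v=6: → [4,13); WM=5
i=3 t=15 v=3: → [15,21); WM=5
i=4 t=1 v=7: DROP (t<5-1); WM=5
i=5 t=15 v=5: → [15,21); WM=13
i=6 t=16 v=6: → [15,22); WM=13
i=7 t=9 v=1: DROP (t<13-1); WM=13
i=8 t=14 v=6: → [14,22); WM=14
i=9 t=16 v=7: → [14,22); WM=14
i=10 t=20 v=5: → [14,26); WM=14
i=11 t=21 v=5: → [14,27); WM=19
i=12 t=22 v=7: → [14,28); WM=19
i=13 t=24 v=5: → [14,30); WM=19
i=14 t=26 v=4: → [14,32); WM=24
i=15 t=24 v=6: → [14,32); WM=24

[4,13)=19 [14,32)=59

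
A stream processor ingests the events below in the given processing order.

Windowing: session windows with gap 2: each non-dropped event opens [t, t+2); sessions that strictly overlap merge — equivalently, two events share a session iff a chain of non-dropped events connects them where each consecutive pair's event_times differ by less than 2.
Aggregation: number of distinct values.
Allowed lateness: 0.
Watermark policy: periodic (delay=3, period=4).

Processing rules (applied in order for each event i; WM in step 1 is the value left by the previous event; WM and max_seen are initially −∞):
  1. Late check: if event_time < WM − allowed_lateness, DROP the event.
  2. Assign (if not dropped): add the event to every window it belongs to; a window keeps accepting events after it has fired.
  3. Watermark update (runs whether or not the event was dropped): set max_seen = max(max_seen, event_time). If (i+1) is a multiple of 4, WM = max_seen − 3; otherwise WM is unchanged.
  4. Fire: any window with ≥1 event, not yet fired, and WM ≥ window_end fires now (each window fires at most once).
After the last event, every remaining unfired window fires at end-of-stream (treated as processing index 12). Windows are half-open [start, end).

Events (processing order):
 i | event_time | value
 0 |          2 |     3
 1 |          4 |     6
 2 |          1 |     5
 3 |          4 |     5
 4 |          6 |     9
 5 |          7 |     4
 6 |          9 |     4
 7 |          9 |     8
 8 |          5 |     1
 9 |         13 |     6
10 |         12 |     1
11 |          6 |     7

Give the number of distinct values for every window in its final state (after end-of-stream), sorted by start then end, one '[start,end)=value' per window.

[1,4)=2 [4,6)=2 [6,9)=3 [9,11)=2 [12,15)=2

i=0 t=2 v=3: → [2,4); WM=−∞
i=1 t=4 v=6: → [4,6); WM=−∞
i=2 t=1 v=5: → [1,4); WM=−∞
i=3 t=4 v=5: → [4,6); WM=1
i=4 t=6 v=9: → [6,8); WM=1
i=5 t=7 v=4: → [6,9); WM=1
i=6 t=9 v=4: → [9,11); WM=1
i=7 t=9 v=8: → [9,11); WM=6
i=8 t=5 v=1: DROP (t<6-0); WM=6
i=9 t=13 v=6: → [13,15); WM=6
i=10 t=12 v=1: → [12,15); WM=6
i=11 t=6 v=7: → [6,9); WM=10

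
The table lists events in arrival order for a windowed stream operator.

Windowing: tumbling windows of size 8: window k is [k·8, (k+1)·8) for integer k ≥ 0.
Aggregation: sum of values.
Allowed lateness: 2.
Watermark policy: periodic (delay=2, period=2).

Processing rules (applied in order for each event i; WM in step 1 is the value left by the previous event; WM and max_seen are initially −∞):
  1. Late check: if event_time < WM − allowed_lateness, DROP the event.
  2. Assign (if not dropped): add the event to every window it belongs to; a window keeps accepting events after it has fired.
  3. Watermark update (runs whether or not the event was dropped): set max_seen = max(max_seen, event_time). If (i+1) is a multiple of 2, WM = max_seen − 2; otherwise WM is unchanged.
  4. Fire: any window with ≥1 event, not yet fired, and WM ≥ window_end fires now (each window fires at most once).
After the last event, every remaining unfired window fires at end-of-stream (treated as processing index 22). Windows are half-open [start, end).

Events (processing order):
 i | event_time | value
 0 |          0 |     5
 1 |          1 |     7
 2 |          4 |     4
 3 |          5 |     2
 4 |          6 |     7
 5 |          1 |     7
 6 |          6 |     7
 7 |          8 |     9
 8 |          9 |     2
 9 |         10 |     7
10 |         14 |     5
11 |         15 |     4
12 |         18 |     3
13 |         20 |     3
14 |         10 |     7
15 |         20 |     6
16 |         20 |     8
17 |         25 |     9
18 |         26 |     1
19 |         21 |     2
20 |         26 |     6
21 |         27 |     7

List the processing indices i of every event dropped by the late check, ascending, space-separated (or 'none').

14

i=0 t=0 v=5: → [0,8); WM=−∞
i=1 t=1 v=7: → [0,8); WM=-1
i=2 t=4 v=4: → [0,8); WM=-1
i=3 t=5 v=2: → [0,8); WM=3
i=4 t=6 v=7: → [0,8); WM=3
i=5 t=1 v=7: → [0,8); WM=4
i=6 t=6 v=7: → [0,8); WM=4
i=7 t=8 v=9: → [8,16); WM=6
i=8 t=9 v=2: → [8,16); WM=6
i=9 t=10 v=7: → [8,16); WM=8; [0,8) fires=39
i=10 t=14 v=5: → [8,16); WM=8
i=11 t=15 v=4: → [8,16); WM=13
i=12 t=18 v=3: → [16,24); WM=13
i=13 t=20 v=3: → [16,24); WM=18; [8,16) fires=27
i=14 t=10 v=7: DROP (t<18-2); WM=18
i=15 t=20 v=6: → [16,24); WM=18
i=16 t=20 v=8: → [16,24); WM=18
i=17 t=25 v=9: → [24,32); WM=23
i=18 t=26 v=1: → [24,32); WM=23
i=19 t=21 v=2: → [16,24); WM=24; [16,24) fires=22
i=20 t=26 v=6: → [24,32); WM=24
i=21 t=27 v=7: → [24,32); WM=25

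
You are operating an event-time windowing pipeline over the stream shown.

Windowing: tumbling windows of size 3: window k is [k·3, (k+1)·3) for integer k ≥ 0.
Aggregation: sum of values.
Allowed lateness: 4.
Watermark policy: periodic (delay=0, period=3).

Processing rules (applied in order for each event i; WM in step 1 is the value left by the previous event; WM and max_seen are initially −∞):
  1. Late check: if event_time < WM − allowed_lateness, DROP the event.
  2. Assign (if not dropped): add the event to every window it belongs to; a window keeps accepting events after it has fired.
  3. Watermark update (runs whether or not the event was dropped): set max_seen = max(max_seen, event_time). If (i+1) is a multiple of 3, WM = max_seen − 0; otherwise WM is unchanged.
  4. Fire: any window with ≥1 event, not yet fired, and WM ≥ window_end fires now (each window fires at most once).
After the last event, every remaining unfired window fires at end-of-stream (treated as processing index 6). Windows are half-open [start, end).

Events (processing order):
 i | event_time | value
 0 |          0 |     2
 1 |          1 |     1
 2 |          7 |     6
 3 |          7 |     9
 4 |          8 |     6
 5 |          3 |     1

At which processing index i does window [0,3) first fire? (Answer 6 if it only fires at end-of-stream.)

2

i=0 t=0 v=2: → [0,3); WM=−∞
i=1 t=1 v=1: → [0,3); WM=−∞
i=2 t=7 v=6: → [6,9); WM=7; [0,3) fires=3
i=3 t=7 v=9: → [6,9); WM=7
i=4 t=8 v=6: → [6,9); WM=7
i=5 t=3 v=1: → [3,6); WM=8; [3,6) fires=1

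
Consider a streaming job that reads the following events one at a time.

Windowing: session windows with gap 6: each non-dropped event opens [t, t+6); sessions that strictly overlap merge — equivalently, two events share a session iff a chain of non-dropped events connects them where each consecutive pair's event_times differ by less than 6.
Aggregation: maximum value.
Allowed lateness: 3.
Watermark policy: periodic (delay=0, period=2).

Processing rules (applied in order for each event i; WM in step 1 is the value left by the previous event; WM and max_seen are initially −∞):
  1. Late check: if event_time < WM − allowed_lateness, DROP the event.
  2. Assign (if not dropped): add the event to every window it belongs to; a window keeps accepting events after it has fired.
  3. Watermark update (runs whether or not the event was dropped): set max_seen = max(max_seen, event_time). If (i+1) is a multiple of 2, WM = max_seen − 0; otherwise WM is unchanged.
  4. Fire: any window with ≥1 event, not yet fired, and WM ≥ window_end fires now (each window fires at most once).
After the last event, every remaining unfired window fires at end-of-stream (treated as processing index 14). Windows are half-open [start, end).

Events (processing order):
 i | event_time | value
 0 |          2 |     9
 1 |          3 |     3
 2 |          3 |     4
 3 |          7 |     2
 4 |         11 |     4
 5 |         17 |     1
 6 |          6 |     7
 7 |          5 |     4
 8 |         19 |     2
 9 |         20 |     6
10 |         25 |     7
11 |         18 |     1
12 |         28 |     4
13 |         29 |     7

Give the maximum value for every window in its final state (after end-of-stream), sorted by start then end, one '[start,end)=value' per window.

i=0 t=2 v=9: → [2,8); WM=−∞
i=1 t=3 v=3: → [2,9); WM=3
i=2 t=3 v=4: → [2,9); WM=3
i=3 t=7 v=2: → [2,13); WM=7
i=4 t=11 v=4: → [2,17); WM=7
i=5 t=17 v=1: → [17,23); WM=17
i=6 t=6 v=7: DROP (t<17-3); WM=17
i=7 t=5 v=4: DROP (t<17-3); WM=17
i=8 t=19 v=2: → [17,25); WM=17
i=9 t=20 v=6: → [17,26); WM=20
i=10 t=25 v=7: → [17,31); WM=20
i=11 t=18 v=1: → [17,31); WM=25
i=12 t=28 v=4: → [17,34); WM=25
i=13 t=29 v=7: → [17,35); WM=29

[2,17)=9 [17,35)=7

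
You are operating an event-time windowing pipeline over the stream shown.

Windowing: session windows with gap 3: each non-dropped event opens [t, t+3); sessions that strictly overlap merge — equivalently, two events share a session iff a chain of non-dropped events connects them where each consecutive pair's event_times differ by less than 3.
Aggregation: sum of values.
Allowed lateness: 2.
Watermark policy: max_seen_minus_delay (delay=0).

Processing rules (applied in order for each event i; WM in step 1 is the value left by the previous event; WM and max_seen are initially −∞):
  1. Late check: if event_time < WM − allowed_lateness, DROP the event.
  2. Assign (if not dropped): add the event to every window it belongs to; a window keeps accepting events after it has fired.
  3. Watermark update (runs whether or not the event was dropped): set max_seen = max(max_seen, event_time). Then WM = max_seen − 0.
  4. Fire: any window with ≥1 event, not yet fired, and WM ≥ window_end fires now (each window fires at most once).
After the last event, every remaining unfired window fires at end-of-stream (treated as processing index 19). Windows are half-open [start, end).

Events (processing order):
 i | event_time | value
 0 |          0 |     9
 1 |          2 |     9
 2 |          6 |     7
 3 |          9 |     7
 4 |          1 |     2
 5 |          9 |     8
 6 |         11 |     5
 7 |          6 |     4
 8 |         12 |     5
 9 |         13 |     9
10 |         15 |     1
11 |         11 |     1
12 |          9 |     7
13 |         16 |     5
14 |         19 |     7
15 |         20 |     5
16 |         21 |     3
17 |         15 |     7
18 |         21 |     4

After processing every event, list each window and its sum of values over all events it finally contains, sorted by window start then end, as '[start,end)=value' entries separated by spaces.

i=0 t=0 v=9: → [0,3); WM=0
i=1 t=2 v=9: → [0,5); WM=2
i=2 t=6 v=7: → [6,9); WM=6
i=3 t=9 v=7: → [9,12); WM=9
i=4 t=1 v=2: DROP (t<9-2); WM=9
i=5 t=9 v=8: → [9,12); WM=9
i=6 t=11 v=5: → [9,14); WM=11
i=7 t=6 v=4: DROP (t<11-2); WM=11
i=8 t=12 v=5: → [9,15); WM=12
i=9 t=13 v=9: → [9,16); WM=13
i=10 t=15 v=1: → [9,18); WM=15
i=11 t=11 v=1: DROP (t<15-2); WM=15
i=12 t=9 v=7: DROP (t<15-2); WM=15
i=13 t=16 v=5: → [9,19); WM=16
i=14 t=19 v=7: → [19,22); WM=19
i=15 t=20 v=5: → [19,23); WM=20
i=16 t=21 v=3: → [19,24); WM=21
i=17 t=15 v=7: DROP (t<21-2); WM=21
i=18 t=21 v=4: → [19,24); WM=21

[0,5)=18 [6,9)=7 [9,19)=40 [19,24)=19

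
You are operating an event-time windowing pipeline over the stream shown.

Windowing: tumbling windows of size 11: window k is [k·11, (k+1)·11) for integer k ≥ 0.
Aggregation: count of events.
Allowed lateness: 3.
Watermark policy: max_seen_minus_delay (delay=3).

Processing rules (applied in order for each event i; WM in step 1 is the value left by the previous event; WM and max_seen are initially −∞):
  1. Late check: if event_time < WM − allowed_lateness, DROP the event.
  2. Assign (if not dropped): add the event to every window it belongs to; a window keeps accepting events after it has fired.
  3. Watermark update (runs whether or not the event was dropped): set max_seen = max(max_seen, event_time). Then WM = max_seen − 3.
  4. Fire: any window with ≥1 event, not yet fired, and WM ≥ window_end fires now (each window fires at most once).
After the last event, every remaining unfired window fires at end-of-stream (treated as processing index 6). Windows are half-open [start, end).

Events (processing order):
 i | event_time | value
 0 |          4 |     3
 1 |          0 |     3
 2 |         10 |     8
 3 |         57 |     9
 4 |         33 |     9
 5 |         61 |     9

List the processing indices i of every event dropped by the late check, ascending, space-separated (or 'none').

4

i=0 t=4 v=3: → [0,11); WM=1
i=1 t=0 v=3: → [0,11); WM=1
i=2 t=10 v=8: → [0,11); WM=7
i=3 t=57 v=9: → [55,66); WM=54; [0,11) fires=3
i=4 t=33 v=9: DROP (t<54-3); WM=54
i=5 t=61 v=9: → [55,66); WM=58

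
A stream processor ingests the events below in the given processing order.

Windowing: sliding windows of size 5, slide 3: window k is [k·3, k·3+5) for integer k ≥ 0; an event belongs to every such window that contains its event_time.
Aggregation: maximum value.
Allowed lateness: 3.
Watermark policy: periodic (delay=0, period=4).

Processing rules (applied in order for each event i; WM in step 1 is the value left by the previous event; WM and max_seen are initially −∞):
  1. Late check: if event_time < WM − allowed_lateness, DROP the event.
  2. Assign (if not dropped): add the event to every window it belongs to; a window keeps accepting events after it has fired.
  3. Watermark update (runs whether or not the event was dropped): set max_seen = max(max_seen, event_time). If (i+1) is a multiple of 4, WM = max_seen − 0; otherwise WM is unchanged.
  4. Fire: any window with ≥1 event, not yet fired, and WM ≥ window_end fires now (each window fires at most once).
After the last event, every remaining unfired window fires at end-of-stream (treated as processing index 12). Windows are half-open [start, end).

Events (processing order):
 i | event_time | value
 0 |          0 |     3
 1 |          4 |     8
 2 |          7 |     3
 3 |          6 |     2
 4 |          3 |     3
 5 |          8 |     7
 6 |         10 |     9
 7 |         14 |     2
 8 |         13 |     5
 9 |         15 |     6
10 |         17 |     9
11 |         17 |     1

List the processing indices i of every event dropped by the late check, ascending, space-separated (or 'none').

i=0 t=0 v=3: → [0,5); WM=−∞
i=1 t=4 v=8: → [3,8),[0,5); WM=−∞
i=2 t=7 v=3: → [6,11),[3,8); WM=−∞
i=3 t=6 v=2: → [6,11),[3,8); WM=7; [0,5) fires=8
i=4 t=3 v=3: DROP (t<7-3); WM=7
i=5 t=8 v=7: → [6,11); WM=7
i=6 t=10 v=9: → [9,14),[6,11); WM=7
i=7 t=14 v=2: → [12,17); WM=14; [3,8) fires=8 [6,11) fires=9 [9,14) fires=9
i=8 t=13 v=5: → [12,17),[9,14); WM=14
i=9 t=15 v=6: → [15,20),[12,17); WM=14
i=10 t=17 v=9: → [15,20); WM=14
i=11 t=17 v=1: → [15,20); WM=17; [12,17) fires=6

4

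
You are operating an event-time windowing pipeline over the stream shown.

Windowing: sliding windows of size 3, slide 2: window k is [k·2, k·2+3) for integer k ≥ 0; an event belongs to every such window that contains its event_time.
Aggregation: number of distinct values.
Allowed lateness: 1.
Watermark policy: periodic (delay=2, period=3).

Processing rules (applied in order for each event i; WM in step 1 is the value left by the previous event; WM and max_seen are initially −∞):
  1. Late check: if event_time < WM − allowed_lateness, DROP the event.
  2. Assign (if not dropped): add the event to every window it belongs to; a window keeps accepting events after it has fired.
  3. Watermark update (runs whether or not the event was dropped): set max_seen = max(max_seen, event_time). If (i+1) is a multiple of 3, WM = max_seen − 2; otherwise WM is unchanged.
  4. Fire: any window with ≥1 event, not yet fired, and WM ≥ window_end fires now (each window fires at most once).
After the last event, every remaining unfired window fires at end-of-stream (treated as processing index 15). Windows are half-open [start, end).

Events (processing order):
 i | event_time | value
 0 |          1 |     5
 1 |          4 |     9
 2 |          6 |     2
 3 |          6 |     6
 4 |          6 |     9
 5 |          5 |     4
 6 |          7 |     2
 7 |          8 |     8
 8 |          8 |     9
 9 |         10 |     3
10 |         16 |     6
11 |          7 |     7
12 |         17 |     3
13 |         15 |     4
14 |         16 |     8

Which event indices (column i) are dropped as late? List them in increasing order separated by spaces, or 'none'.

i=0 t=1 v=5: → [0,3); WM=−∞
i=1 t=4 v=9: → [4,7),[2,5); WM=−∞
i=2 t=6 v=2: → [6,9),[4,7); WM=4; [0,3) fires=1
i=3 t=6 v=6: → [6,9),[4,7); WM=4
i=4 t=6 v=9: → [6,9),[4,7); WM=4
i=5 t=5 v=4: → [4,7); WM=4
i=6 t=7 v=2: → [6,9); WM=4
i=7 t=8 v=8: → [8,11),[6,9); WM=4
i=8 t=8 v=9: → [8,11),[6,9); WM=6; [2,5) fires=1
i=9 t=10 v=3: → [10,13),[8,11); WM=6
i=10 t=16 v=6: → [16,19),[14,17); WM=6
i=11 t=7 v=7: → [6,9); WM=14; [4,7) fires=4 [6,9) fires=5 [8,11) fires=3 [10,13) fires=1
i=12 t=17 v=3: → [16,19); WM=14
i=13 t=15 v=4: → [14,17); WM=14
i=14 t=16 v=8: → [16,19),[14,17); WM=15

none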